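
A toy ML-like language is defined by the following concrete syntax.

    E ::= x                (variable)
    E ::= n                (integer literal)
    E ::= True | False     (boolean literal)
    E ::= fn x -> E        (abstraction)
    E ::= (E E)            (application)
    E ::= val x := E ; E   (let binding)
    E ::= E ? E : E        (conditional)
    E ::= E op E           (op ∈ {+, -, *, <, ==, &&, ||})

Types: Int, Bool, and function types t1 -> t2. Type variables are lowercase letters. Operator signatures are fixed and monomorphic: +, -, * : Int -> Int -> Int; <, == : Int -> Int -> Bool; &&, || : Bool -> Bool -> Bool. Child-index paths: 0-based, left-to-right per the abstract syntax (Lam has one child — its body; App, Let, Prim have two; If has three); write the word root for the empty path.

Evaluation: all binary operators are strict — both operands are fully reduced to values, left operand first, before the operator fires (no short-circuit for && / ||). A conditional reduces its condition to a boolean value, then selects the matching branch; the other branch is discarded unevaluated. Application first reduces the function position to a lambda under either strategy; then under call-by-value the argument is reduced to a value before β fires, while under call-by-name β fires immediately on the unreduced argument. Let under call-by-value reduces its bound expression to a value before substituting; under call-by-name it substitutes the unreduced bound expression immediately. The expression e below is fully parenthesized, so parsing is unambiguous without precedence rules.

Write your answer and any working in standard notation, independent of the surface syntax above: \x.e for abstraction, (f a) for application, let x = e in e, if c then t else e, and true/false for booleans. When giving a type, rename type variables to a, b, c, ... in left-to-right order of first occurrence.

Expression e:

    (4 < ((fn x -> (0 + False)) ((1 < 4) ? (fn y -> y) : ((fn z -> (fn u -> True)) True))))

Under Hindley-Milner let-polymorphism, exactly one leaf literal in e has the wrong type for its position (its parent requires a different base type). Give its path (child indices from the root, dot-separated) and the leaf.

Answer: 1.0.0.1 : false

Working:
  unify Int ~ Int
  unify Int ~ Int
  unify Bool ~ Int
  FAIL: mismatch Bool ~ Int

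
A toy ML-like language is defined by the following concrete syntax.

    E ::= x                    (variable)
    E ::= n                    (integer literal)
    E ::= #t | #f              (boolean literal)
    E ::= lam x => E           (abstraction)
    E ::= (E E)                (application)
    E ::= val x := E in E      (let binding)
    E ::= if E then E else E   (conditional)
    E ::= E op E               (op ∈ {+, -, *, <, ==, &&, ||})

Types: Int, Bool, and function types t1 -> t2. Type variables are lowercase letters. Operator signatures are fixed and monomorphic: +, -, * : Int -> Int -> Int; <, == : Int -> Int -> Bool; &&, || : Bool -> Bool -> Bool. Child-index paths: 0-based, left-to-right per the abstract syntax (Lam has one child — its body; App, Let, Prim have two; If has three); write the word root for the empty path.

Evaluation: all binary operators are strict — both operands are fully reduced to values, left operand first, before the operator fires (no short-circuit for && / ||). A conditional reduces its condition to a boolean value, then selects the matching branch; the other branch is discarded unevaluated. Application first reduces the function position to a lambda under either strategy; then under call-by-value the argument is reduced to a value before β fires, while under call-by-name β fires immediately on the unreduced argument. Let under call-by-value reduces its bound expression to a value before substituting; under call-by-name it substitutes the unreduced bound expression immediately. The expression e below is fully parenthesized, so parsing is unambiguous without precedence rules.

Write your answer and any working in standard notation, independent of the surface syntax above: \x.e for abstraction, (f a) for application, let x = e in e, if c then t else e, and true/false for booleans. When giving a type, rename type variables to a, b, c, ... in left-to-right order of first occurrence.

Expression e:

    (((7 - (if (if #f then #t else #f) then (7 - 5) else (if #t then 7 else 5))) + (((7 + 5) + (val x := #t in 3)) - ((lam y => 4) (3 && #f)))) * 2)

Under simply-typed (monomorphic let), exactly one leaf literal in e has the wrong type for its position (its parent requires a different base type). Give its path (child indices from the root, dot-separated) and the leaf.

Answer: 0.1.1.1.0 : 3

Derivation:
  unify Int ~ Int
  unify Bool ~ Bool
  unify Bool ~ Bool
  unify Bool ~ Bool
  unify Int ~ Int
  unify Int ~ Int
  unify Bool ~ Bool
  unify Int ~ Int
  unify Int ~ Int
  unify Int ~ Int
  unify Int ~ Int
  unify Int ~ Int
  unify Int ~ Int
  unify Int ~ Int
let x : Bool
  unify Int ~ Int
  unify Int ~ Int
\y._ : a -> Int
  unify Int ~ Bool
  FAIL: mismatch Int ~ Bool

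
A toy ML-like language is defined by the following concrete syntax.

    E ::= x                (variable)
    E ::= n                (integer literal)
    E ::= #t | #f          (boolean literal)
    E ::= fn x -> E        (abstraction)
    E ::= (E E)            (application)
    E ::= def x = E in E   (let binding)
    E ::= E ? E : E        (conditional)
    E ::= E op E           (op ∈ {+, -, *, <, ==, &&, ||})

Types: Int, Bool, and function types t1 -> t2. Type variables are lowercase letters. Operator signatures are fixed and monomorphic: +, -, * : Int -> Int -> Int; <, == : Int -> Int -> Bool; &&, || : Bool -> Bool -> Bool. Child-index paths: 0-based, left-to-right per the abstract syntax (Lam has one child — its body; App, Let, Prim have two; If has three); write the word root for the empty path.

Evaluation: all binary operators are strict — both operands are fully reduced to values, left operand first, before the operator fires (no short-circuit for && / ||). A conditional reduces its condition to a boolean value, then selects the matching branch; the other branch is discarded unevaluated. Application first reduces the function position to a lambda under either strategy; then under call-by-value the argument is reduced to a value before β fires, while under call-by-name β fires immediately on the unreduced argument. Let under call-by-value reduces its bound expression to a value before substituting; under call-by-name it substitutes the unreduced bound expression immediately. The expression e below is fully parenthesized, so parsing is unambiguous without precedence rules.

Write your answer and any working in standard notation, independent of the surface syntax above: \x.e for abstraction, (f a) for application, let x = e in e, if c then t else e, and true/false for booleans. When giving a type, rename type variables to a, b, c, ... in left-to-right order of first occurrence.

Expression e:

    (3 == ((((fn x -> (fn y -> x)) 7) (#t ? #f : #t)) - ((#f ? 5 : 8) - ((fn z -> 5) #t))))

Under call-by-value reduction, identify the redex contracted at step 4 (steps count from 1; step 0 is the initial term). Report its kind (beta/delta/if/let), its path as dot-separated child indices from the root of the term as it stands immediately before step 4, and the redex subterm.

Working:
step 0: (3 == ((((\x.(\y.x)) 7) (if true then false else true)) - ((if false then 5 else 8) - ((\z.5) true))))
step 1: [beta@1.0.0] (3 == (((\y.7) (if true then false else true)) - ((if false then 5 else 8) - ((\z.5) true))))
step 2: [if@1.0.1] (3 == (((\y.7) false) - ((if false then 5 else 8) - ((\z.5) true))))
step 3: [beta@1.0] (3 == (7 - ((if false then 5 else 8) - ((\z.5) true))))
step 4: [if@1.1.0] (3 == (7 - (8 - ((\z.5) true))))

Answer: if at 1.1.0 : (if false then 5 else 8)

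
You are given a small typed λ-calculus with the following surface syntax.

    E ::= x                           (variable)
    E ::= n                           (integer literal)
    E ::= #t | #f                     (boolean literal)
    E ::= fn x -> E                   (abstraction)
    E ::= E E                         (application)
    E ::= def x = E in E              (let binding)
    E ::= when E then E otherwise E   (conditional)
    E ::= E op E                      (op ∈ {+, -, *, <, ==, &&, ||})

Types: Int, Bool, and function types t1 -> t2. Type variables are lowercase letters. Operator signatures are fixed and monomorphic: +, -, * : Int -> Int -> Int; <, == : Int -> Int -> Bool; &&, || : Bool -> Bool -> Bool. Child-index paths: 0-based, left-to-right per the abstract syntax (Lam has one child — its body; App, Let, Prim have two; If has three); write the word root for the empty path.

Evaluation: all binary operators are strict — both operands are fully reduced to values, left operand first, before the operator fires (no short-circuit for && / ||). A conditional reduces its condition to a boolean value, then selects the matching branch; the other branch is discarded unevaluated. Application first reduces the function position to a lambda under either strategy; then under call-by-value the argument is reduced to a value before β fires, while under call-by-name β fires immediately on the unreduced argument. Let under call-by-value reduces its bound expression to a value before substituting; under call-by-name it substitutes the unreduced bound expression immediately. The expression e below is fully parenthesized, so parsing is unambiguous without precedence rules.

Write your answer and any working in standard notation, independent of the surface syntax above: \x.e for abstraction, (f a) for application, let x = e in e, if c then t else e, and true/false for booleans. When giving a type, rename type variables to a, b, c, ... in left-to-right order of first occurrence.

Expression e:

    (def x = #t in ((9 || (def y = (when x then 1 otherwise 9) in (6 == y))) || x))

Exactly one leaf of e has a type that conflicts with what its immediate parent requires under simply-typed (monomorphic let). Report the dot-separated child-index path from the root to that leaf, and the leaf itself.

Derivation:
let x : Bool
  unify Int ~ Bool
  FAIL: mismatch Int ~ Bool

Answer: 1.0.0 : 9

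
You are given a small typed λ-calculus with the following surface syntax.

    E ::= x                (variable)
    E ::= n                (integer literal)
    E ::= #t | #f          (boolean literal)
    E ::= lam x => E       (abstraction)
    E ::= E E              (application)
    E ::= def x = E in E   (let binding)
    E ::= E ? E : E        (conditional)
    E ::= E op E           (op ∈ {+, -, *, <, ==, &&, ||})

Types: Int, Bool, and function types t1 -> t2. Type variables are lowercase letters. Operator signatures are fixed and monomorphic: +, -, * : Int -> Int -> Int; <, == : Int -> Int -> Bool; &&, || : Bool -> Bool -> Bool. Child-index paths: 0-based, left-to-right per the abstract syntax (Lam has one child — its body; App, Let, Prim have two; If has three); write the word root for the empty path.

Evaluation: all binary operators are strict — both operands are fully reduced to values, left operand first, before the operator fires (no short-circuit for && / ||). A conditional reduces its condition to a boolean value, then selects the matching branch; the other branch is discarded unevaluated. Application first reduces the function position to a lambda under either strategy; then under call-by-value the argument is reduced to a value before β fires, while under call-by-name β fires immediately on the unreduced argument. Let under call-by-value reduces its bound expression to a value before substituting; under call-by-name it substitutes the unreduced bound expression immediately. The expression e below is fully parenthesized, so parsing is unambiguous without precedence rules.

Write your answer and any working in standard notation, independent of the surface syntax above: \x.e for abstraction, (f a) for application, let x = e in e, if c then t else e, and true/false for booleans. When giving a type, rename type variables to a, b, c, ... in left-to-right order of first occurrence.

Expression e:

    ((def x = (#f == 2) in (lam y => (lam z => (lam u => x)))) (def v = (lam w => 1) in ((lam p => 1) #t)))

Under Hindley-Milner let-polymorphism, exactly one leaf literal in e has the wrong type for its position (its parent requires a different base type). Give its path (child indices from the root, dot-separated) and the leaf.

Trace:
  unify Bool ~ Int
  FAIL: mismatch Bool ~ Int

Answer: 0.0.0 : false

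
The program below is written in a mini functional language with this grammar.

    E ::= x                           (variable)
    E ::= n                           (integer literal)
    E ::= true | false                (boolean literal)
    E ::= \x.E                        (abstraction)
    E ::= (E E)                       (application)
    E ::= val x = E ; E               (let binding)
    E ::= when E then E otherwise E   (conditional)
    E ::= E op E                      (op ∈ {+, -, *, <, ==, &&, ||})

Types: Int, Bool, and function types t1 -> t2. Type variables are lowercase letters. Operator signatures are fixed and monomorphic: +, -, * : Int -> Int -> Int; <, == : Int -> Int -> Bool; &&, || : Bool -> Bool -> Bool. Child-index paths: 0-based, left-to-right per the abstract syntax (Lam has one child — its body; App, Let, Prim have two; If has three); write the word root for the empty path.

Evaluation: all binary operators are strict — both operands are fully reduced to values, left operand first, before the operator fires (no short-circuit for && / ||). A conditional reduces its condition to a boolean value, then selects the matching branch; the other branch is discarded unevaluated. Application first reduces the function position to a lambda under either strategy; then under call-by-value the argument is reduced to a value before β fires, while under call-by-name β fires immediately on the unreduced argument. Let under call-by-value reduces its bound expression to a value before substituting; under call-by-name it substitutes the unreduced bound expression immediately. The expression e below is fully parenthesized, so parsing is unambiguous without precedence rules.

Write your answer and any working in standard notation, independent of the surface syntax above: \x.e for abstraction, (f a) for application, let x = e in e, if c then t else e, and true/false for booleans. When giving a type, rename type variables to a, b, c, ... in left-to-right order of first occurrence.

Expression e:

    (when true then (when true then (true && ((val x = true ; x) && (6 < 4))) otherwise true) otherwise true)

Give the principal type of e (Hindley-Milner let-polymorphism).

Answer: Bool

Trace:
  unify Bool ~ Bool
  unify Bool ~ Bool
  unify Bool ~ Bool
let x : Bool
x : Bool
  unify Bool ~ Bool
  unify Int ~ Int
  unify Int ~ Int
  unify Bool ~ Bool
  unify Bool ~ Bool
  unify Bool ~ Bool
  unify Bool ~ Bool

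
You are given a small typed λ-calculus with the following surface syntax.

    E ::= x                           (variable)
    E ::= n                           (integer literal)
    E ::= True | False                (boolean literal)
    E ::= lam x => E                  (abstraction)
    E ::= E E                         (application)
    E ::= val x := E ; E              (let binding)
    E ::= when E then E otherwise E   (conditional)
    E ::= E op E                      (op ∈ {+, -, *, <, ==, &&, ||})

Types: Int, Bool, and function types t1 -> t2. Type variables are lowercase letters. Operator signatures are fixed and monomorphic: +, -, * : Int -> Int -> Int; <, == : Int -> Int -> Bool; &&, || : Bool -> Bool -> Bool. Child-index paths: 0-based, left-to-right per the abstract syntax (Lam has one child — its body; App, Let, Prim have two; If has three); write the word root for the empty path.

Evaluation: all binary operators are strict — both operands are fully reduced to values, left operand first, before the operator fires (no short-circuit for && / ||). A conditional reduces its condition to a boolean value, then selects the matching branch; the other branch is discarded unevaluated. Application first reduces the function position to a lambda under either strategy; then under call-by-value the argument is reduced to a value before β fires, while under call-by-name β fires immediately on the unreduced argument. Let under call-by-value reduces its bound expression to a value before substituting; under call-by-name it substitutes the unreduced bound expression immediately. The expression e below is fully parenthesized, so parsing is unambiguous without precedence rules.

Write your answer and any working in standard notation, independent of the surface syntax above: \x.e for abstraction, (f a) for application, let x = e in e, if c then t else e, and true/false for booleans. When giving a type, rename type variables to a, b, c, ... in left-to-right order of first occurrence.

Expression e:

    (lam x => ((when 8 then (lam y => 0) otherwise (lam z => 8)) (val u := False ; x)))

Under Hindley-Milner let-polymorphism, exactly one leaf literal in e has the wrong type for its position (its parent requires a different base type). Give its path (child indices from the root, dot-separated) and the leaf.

Trace:
  unify Int ~ Bool
  FAIL: mismatch Int ~ Bool

Answer: 0.0.0 : 8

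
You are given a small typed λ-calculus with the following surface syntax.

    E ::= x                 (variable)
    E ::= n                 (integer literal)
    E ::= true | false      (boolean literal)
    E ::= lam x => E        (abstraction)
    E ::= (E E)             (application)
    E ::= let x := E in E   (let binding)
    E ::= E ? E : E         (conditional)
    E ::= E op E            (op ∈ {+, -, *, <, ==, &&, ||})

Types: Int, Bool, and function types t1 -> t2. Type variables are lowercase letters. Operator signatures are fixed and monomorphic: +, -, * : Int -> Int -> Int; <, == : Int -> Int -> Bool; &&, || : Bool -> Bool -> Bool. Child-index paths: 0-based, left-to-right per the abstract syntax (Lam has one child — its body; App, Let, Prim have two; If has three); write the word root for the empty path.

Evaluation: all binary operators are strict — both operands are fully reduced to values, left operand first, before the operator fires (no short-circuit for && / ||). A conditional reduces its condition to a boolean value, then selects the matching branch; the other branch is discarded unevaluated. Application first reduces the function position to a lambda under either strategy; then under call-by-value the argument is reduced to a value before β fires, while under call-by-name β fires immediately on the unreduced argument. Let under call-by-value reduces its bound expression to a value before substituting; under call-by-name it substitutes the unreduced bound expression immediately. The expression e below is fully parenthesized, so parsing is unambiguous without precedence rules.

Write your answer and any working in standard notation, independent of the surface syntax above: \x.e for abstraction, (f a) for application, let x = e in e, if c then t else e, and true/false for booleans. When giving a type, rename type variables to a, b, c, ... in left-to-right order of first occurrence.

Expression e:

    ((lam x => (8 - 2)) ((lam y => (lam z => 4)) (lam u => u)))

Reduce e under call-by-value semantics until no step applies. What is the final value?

Working:
step 0: ((\x.(8 - 2)) ((\y.(\z.4)) (\u.u)))
step 1: [beta@1] ((\x.(8 - 2)) (\z.4))
step 2: [beta@root] (8 - 2)
step 3: [delta@root] 6

Answer: 6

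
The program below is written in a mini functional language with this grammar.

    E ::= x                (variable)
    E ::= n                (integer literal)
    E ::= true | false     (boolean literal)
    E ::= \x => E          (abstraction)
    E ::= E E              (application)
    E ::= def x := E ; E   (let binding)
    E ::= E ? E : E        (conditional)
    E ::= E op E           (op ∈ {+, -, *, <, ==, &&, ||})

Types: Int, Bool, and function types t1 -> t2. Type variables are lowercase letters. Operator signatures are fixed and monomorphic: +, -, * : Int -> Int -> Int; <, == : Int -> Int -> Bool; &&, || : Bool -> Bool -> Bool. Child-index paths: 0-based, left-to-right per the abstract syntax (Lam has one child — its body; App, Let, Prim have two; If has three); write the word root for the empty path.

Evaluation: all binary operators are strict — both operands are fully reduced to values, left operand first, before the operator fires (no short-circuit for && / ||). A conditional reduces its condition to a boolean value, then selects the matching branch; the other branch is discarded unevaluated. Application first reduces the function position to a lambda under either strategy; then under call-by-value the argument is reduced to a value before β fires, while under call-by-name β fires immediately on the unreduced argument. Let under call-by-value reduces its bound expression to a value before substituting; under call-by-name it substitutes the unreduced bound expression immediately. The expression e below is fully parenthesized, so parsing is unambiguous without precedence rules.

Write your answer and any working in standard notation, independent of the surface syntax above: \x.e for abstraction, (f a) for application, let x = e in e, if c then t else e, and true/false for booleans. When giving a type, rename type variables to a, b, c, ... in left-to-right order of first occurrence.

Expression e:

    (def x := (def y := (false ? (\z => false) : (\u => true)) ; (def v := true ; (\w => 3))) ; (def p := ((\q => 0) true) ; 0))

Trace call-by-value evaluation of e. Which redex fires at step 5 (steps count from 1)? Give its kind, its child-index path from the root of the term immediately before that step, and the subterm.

Answer: beta at 0 : ((\q.0) true)

Working:
step 0: (let x = (let y = (if false then (\z.false) else (\u.true)) in (let v = true in (\w.3))) in (let p = ((\q.0) true) in 0))
step 1: [if@0.0] (let x = (let y = (\u.true) in (let v = true in (\w.3))) in (let p = ((\q.0) true) in 0))
step 2: [let@0] (let x = (let v = true in (\w.3)) in (let p = ((\q.0) true) in 0))
step 3: [let@0] (let x = (\w.3) in (let p = ((\q.0) true) in 0))
step 4: [let@root] (let p = ((\q.0) true) in 0)
step 5: [beta@0] (let p = 0 in 0)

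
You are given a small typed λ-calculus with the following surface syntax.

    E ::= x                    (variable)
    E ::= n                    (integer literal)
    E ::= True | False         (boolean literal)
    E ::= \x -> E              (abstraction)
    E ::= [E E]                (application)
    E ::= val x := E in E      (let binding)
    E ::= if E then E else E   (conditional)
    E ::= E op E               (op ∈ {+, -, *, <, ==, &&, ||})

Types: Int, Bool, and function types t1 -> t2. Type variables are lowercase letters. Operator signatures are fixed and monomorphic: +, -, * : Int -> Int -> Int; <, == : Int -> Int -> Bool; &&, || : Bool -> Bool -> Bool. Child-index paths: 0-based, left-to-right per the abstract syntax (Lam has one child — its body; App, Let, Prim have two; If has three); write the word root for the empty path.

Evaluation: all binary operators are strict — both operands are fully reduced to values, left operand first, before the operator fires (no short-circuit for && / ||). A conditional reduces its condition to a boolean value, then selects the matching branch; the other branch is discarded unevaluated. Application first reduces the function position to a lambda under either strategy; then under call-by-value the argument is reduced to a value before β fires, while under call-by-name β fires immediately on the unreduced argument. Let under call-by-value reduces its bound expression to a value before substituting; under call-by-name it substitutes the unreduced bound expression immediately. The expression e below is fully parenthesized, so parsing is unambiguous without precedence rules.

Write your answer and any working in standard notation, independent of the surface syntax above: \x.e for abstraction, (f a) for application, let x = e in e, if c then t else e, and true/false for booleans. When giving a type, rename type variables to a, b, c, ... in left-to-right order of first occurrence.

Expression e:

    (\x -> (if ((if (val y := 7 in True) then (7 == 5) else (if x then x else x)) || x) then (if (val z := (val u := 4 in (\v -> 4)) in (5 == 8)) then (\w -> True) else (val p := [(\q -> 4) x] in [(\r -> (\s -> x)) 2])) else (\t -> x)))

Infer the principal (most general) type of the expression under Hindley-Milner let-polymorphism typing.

Answer: Bool -> a -> Bool

Trace:
let y : Int
  unify Bool ~ Bool
  unify Int ~ Int
  unify Int ~ Int
x : a
  unify a ~ Bool
x : Bool
x : Bool
  unify Bool ~ Bool
  unify Bool ~ Bool
  unify Bool ~ Bool
x : Bool
  unify Bool ~ Bool
  unify Bool ~ Bool
let u : Int
\v._ : b -> Int
let z : forall. b -> Int
  unify Int ~ Int
  unify Int ~ Int
  unify Bool ~ Bool
\w._ : c -> Bool
\q._ : d -> Int
x : Bool
  unify d -> Int ~ Bool -> e
  unify d ~ Bool
  unify Int ~ e
_ _ : Int
let p : Int
x : Bool
\s._ : g -> Bool
\r._ : f -> g -> Bool
  unify f -> g -> Bool ~ Int -> h
  unify f ~ Int
  unify g -> Bool ~ h
_ _ : g -> Bool
  unify c -> Bool ~ g -> Bool
  unify c ~ g
  unify Bool ~ Bool
x : Bool
\t._ : i -> Bool
  unify g -> Bool ~ i -> Bool
  unify g ~ i
  unify Bool ~ Bool
\x._ : Bool -> i -> Bool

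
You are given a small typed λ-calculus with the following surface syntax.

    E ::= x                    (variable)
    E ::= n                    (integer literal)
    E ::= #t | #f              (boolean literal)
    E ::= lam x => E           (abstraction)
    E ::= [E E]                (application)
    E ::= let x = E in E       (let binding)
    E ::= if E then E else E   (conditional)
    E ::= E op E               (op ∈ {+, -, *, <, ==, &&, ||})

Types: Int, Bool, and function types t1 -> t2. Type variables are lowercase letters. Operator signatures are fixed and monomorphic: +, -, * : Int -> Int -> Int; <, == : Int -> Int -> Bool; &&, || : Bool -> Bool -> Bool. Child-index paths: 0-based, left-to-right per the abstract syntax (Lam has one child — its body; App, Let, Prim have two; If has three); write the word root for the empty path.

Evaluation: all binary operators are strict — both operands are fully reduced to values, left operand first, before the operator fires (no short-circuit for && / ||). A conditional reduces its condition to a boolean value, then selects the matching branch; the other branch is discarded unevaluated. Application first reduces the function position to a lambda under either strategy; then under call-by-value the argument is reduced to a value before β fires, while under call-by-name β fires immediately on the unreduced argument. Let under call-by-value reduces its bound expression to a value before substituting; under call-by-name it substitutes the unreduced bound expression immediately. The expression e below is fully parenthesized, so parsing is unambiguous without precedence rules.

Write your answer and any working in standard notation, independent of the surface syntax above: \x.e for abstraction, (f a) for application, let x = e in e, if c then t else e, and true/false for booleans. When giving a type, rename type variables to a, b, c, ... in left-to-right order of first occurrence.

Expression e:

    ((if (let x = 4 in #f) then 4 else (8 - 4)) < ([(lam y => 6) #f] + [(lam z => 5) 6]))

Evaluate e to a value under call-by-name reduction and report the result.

Answer: true

Working:
step 0: ((if (let x = 4 in false) then 4 else (8 - 4)) < (((\y.6) false) + ((\z.5) 6)))
step 1: [let@0.0] ((if false then 4 else (8 - 4)) < (((\y.6) false) + ((\z.5) 6)))
step 2: [if@0] ((8 - 4) < (((\y.6) false) + ((\z.5) 6)))
step 3: [delta@0] (4 < (((\y.6) false) + ((\z.5) 6)))
step 4: [beta@1.0] (4 < (6 + ((\z.5) 6)))
step 5: [beta@1.1] (4 < (6 + 5))
step 6: [delta@1] (4 < 11)
step 7: [delta@root] true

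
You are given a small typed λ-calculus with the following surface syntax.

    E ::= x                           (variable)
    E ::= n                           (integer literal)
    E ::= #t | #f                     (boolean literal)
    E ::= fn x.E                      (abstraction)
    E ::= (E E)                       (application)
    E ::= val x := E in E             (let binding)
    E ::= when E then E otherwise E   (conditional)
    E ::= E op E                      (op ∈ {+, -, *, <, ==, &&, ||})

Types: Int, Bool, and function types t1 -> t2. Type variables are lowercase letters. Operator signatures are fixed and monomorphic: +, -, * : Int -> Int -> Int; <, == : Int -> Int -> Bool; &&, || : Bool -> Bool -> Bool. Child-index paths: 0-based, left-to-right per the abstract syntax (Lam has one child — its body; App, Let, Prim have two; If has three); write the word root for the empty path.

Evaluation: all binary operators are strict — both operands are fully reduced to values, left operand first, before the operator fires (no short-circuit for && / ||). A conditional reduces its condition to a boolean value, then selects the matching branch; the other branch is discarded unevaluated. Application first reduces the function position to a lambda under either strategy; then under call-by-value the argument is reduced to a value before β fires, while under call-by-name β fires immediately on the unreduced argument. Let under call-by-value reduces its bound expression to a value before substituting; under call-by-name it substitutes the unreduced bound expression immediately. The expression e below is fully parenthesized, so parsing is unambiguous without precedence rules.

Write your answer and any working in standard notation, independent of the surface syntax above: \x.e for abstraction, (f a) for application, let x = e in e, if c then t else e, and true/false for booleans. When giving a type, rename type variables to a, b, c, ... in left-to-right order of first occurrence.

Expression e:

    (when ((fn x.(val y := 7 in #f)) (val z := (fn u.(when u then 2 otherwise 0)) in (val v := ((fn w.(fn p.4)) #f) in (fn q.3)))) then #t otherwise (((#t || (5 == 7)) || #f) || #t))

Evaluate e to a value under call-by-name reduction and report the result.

Trace:
step 0: (if ((\x.(let y = 7 in false)) (let z = (\u.(if u then 2 else 0)) in (let v = ((\w.(\p.4)) false) in (\q.3)))) then true else (((true || (5 == 7)) || false) || true))
step 1: [beta@0] (if (let y = 7 in false) then true else (((true || (5 == 7)) || false) || true))
step 2: [let@0] (if false then true else (((true || (5 == 7)) || false) || true))
step 3: [if@root] (((true || (5 == 7)) || false) || true)
step 4: [delta@0.0.1] (((true || false) || false) || true)
step 5: [delta@0.0] ((true || false) || true)
step 6: [delta@0] (true || true)
step 7: [delta@root] true

Answer: true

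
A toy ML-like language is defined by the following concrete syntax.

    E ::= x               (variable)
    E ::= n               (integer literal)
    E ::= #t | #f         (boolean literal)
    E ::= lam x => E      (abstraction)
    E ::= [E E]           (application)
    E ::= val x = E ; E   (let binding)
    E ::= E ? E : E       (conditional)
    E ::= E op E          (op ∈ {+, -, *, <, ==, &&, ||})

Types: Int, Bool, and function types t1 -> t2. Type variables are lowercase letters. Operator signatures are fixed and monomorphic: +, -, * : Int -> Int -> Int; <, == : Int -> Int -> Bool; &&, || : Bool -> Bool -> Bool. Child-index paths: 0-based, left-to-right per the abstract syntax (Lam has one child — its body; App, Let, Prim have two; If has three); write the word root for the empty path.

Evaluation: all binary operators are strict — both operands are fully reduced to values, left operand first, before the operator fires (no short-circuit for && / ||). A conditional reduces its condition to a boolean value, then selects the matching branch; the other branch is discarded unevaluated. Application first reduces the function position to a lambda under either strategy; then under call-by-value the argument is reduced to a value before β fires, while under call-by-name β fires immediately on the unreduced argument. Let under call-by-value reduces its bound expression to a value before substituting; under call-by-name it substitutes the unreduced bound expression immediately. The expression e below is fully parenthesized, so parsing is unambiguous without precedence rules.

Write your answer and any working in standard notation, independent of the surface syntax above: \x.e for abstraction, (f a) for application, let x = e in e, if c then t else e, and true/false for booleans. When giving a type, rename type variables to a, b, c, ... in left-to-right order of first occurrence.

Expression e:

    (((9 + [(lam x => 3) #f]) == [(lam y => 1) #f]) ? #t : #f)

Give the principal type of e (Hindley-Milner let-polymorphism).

Derivation:
  unify Int ~ Int
\x._ : a -> Int
  unify a -> Int ~ Bool -> b
  unify a ~ Bool
  unify Int ~ b
_ _ : Int
  unify Int ~ Int
  unify Int ~ Int
\y._ : c -> Int
  unify c -> Int ~ Bool -> d
  unify c ~ Bool
  unify Int ~ d
_ _ : Int
  unify Int ~ Int
  unify Bool ~ Bool
  unify Bool ~ Bool

Answer: Bool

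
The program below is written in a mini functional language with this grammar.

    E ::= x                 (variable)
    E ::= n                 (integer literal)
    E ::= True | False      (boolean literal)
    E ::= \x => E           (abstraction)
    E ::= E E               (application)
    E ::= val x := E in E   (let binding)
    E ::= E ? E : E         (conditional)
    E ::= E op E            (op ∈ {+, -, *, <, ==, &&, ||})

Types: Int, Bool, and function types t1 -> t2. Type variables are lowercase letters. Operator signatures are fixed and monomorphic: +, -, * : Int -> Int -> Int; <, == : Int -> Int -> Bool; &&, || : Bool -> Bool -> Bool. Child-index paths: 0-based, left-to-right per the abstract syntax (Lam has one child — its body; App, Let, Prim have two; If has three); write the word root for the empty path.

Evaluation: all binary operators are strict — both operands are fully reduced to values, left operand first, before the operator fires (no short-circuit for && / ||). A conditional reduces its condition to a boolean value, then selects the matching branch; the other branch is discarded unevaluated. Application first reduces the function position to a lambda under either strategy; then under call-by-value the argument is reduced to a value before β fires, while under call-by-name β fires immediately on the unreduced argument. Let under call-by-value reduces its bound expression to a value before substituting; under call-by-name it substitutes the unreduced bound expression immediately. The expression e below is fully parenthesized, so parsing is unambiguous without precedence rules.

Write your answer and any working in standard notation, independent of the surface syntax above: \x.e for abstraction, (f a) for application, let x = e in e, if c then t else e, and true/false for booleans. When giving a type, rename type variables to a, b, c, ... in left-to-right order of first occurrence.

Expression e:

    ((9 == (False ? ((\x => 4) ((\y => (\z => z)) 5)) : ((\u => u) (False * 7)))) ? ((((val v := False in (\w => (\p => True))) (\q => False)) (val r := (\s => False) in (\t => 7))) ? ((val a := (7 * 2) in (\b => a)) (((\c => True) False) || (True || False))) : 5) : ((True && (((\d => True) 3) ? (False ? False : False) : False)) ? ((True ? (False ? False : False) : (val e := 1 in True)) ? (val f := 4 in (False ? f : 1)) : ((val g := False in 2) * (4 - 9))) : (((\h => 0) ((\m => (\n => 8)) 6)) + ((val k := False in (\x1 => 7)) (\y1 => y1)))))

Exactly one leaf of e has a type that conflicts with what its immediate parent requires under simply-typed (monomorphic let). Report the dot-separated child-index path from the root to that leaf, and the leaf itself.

Working:
  unify Int ~ Int
  unify Bool ~ Bool
\x._ : a -> Int
z : c
\z._ : c -> c
\y._ : b -> c -> c
  unify b -> c -> c ~ Int -> d
  unify b ~ Int
  unify c -> c ~ d
_ _ : c -> c
  unify a -> Int ~ (c -> c) -> e
  unify a ~ c -> c
  unify Int ~ e
_ _ : Int
u : f
\u._ : f -> f
  unify Bool ~ Int
  FAIL: mismatch Bool ~ Int

Answer: 0.1.2.1.0 : false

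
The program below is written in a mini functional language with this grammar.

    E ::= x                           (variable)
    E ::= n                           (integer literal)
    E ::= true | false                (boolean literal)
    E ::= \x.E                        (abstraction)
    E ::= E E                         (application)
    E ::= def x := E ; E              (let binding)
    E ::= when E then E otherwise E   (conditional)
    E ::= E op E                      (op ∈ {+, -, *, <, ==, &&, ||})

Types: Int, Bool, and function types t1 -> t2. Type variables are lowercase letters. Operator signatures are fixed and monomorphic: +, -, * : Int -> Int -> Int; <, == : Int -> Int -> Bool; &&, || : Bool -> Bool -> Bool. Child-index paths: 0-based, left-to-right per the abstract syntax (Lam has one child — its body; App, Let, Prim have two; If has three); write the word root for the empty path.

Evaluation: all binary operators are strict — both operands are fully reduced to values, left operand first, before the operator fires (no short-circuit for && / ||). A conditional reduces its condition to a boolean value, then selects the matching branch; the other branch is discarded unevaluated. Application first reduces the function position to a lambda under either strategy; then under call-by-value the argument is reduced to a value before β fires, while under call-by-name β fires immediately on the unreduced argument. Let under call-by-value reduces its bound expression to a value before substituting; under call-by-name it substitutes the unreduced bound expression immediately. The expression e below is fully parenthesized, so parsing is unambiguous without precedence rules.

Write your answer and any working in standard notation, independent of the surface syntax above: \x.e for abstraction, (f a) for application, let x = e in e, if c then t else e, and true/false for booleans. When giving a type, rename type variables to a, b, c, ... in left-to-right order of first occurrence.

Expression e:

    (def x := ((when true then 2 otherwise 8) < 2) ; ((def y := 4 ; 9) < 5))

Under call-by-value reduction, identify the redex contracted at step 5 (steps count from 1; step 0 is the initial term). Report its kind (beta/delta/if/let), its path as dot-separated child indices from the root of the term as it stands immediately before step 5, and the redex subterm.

Answer: delta at root : (9 < 5)

Derivation:
step 0: (let x = ((if true then 2 else 8) < 2) in ((let y = 4 in 9) < 5))
step 1: [if@0.0] (let x = (2 < 2) in ((let y = 4 in 9) < 5))
step 2: [delta@0] (let x = false in ((let y = 4 in 9) < 5))
step 3: [let@root] ((let y = 4 in 9) < 5)
step 4: [let@0] (9 < 5)
step 5: [delta@root] false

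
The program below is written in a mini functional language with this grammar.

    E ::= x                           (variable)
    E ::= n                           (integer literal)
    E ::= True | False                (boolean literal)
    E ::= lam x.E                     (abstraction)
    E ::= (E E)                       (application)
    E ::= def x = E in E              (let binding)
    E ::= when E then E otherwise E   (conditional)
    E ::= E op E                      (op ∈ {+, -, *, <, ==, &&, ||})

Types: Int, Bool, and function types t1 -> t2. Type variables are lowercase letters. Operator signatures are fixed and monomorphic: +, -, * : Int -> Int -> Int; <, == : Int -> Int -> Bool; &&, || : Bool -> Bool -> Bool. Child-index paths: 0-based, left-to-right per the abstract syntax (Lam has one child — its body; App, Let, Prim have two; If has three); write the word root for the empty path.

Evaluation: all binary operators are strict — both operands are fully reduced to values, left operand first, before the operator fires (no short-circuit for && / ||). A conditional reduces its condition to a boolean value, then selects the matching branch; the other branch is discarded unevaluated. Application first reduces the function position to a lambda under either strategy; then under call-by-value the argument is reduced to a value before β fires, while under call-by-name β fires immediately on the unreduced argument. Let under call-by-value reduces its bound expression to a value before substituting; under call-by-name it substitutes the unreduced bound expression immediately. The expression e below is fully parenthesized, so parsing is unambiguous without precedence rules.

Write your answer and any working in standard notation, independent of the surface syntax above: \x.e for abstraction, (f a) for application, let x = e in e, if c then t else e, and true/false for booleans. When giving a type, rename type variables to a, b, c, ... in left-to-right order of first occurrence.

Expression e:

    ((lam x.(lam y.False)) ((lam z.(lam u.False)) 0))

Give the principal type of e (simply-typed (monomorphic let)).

Answer: a -> Bool

Derivation:
\y._ : b -> Bool
\x._ : a -> b -> Bool
\u._ : d -> Bool
\z._ : c -> d -> Bool
  unify c -> d -> Bool ~ Int -> e
  unify c ~ Int
  unify d -> Bool ~ e
_ _ : d -> Bool
  unify a -> b -> Bool ~ (d -> Bool) -> f
  unify a ~ d -> Bool
  unify b -> Bool ~ f
_ _ : b -> Bool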